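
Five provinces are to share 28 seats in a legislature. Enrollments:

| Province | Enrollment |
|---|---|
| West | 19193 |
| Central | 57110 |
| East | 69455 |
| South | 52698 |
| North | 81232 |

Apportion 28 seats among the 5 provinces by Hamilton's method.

The standard divisor is 279688/28 ≈ 9988.857.
Standard quotas: West 1.9214, Central 5.7174, East 6.9532, South 5.2757, North 8.1323.
Lower quotas: West 1, Central 5, East 6, South 5, North 8 (sum 25, leaving 3 seats).
Remainders in descending order: East 0.9532, West 0.9214, Central 0.7174, South 0.2757, North 0.1323.
Largest remainders: East, West, Central receive the extra seats.

West=2, Central=6, East=7, South=5, North=8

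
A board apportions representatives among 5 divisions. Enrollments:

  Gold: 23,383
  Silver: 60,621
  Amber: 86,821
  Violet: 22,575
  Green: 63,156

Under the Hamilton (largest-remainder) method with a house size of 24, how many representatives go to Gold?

2

Standard divisor: 256556 ÷ 24 ≈ 10689.833.
Standard quotas: Gold 2.1874, Silver 5.6709, Amber 8.1218, Violet 2.1118, Green 5.9080.
Lower quotas: Gold 2, Silver 5, Amber 8, Violet 2, Green 5 (sum 22, leaving 2 seats).
Remainders in descending order: Green 0.9080, Silver 0.6709, Gold 0.1874, Amber 0.1218, Violet 0.1118.
The surplus seats go to Green, Silver.
Gold receives 2.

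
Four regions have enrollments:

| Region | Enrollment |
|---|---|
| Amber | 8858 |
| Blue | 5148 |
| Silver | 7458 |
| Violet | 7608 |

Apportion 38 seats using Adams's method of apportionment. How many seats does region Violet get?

Standard divisor 29072/38 ≈ 765.053; standard quotas: Amber 11.578, Blue 6.729, Silver 9.748, Violet 9.944.
Rounding up gives 12, 7, 10, 10 = 39 seats, so the divisor must be adjusted.
With modified divisor 820: modified quotas Amber 10.802, Blue 6.278, Silver 9.095, Violet 9.278.
Rounding up: Amber 11, Blue 7, Silver 10, Violet 10 (total 38).
Violet receives 10.

10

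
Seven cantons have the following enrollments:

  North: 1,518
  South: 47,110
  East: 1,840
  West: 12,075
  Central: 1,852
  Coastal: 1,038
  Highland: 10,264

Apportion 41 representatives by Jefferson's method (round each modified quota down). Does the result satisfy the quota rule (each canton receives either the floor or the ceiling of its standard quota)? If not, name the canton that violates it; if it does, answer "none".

South

Standard quotas: North 0.822, South 25.516, East 0.997, West 6.540, Central 1.003, Coastal 0.562, Highland 5.559.
Jefferson allocation: North 0, South 27, East 1, West 7, Central 1, Coastal 0, Highland 5.
South has quota 25.516 (lower 25, upper 26) but receives 27 — outside the quota interval.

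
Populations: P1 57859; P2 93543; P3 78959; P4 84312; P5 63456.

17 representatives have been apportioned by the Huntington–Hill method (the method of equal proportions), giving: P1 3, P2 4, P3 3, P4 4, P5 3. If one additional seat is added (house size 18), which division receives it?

Priority for the next seat is population ÷ (√(s·(s+1))).
Priorities: P1 16702.455, P2 20916.851, P3 22793.500, P4 18852.736, P5 18318.169.
Highest priority: P3.

P3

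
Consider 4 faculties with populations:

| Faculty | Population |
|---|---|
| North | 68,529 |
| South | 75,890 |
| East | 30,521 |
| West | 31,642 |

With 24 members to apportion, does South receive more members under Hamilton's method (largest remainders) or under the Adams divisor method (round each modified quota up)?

Hamilton: North 8, South 9, East 3, West 4.
Adams: North 8, South 8, East 4, West 4.
South gets 9 under Hamilton and 8 under Adams.

Hamilton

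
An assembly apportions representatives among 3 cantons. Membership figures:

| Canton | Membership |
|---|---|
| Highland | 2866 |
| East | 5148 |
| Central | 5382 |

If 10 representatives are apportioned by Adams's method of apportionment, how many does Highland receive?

2

Standard divisor 13396/10 ≈ 1339.6; standard quotas: Highland 2.139, East 3.843, Central 4.018.
Rounding up gives 3, 4, 5 = 12 seats, so the divisor must be adjusted.
With modified divisor 1600: modified quotas Highland 1.791, East 3.217, Central 3.364.
Rounding up: Highland 2, East 4, Central 4 (total 10).
Highland receives 2.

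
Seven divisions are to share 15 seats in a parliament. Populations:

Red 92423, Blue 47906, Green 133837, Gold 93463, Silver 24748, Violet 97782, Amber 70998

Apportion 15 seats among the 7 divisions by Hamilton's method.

The standard divisor is 561157/15 ≈ 37410.467.
Standard quotas: Red 2.4705, Blue 1.2806, Green 3.5775, Gold 2.4983, Silver 0.6615, Violet 2.6138, Amber 1.8978.
Lower quotas: Red 2, Blue 1, Green 3, Gold 2, Silver 0, Violet 2, Amber 1 (sum 11, leaving 4 seats).
Remainders in descending order: Amber 0.8978, Silver 0.6615, Violet 0.6138, Green 0.5775, Gold 0.4983, Red 0.4705, Blue 0.2806.
Largest remainders: Amber, Silver, Violet, Green receive the extra seats.

Red=2, Blue=1, Green=4, Gold=2, Silver=1, Violet=3, Amber=2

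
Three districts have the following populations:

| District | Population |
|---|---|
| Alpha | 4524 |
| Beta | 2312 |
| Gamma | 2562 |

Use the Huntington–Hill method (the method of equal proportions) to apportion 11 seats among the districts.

Alpha 5, Beta 3, Gamma 3

With divisor 885: modified quotas Alpha 5.112, Beta 2.612, Gamma 2.895.
Geometric-mean thresholds: Alpha √(5·6)=5.477, Beta √(2·3)=2.449, Gamma √(2·3)=2.449.
Each quota rounded against its threshold gives Alpha 5, Beta 3, Gamma 3 (total 11).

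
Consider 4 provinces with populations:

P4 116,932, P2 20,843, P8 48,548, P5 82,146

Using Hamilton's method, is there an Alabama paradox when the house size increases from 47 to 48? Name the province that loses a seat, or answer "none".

At 47 seats: P4 20, P2 4, P8 9, P5 14.
At 48 seats: P4 21, P2 4, P8 8, P5 15.
P8 drops from 9 to 8.

P8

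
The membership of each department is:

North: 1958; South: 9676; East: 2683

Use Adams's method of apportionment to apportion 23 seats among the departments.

Standard divisor 14317/23 ≈ 622.478; standard quotas: North 3.145, South 15.544, East 4.310.
Rounding up gives 4, 16, 5 = 25 seats, so the divisor must be adjusted.
With modified divisor 660: modified quotas North 2.967, South 14.661, East 4.065.
Rounding up: North 3, South 15, East 5 (total 23).

North=3, South=15, East=5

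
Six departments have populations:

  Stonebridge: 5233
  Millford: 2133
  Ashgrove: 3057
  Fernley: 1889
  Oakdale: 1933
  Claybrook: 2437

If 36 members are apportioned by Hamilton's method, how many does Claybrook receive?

The standard divisor is 16682/36 ≈ 463.389.
Standard quotas: Stonebridge 11.2929, Millford 4.6030, Ashgrove 6.5971, Fernley 4.0765, Oakdale 4.1714, Claybrook 5.2591.
Lower quotas: Stonebridge 11, Millford 4, Ashgrove 6, Fernley 4, Oakdale 4, Claybrook 5 (sum 34, leaving 2 seats).
Remainders in descending order: Millford 0.6030, Ashgrove 0.5971, Stonebridge 0.2929, Claybrook 0.2591, Oakdale 0.1714, Fernley 0.0765.
Largest remainders: Millford, Ashgrove receive the extra seats.
Claybrook receives 5.

5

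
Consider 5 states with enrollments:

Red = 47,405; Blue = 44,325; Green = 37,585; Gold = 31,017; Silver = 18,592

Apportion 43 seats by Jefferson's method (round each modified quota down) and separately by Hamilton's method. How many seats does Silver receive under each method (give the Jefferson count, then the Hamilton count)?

Jefferson: Red 12, Blue 11, Green 9, Gold 7, Silver 4.
Hamilton: Red 11, Blue 11, Green 9, Gold 7, Silver 5.
Silver gets 4 under Jefferson and 5 under Hamilton.

4 and 5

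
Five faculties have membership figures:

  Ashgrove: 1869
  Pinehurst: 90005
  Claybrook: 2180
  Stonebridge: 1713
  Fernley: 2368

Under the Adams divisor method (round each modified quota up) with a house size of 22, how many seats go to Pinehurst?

18

Standard divisor 98135/22 ≈ 4460.682; standard quotas: Ashgrove 0.419, Pinehurst 20.177, Claybrook 0.489, Stonebridge 0.384, Fernley 0.531.
Rounding up gives 1, 21, 1, 1, 1 = 25 seats, so the divisor must be adjusted.
With modified divisor 5100: modified quotas Ashgrove 0.366, Pinehurst 17.648, Claybrook 0.427, Stonebridge 0.336, Fernley 0.464.
Rounding up: Ashgrove 1, Pinehurst 18, Claybrook 1, Stonebridge 1, Fernley 1 (total 22).
Pinehurst receives 18.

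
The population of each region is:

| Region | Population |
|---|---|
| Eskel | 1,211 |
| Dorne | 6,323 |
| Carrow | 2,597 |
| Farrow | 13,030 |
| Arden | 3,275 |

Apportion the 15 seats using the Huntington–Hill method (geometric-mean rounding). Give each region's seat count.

With divisor 1831: modified quotas Eskel 0.661, Dorne 3.453, Carrow 1.418, Farrow 7.116, Arden 1.789.
Geometric-mean thresholds: Eskel (min 1), Dorne √(3·4)=3.464, Carrow √(1·2)=1.414, Farrow √(7·8)=7.483, Arden √(1·2)=1.414.
Each quota rounded against its threshold gives Eskel 1, Dorne 3, Carrow 2, Farrow 7, Arden 2 (total 15).

Eskel 1, Dorne 3, Carrow 2, Farrow 7, Arden 2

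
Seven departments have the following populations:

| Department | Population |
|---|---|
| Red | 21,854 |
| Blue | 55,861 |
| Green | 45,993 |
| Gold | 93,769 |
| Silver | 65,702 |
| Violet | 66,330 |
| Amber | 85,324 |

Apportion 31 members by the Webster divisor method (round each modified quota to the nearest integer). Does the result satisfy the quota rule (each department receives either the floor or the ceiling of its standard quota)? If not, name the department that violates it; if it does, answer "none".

Standard quotas: Red 1.558, Blue 3.982, Green 3.279, Gold 6.685, Silver 4.684, Violet 4.729, Amber 6.083.
Webster allocation: Red 2, Blue 4, Green 3, Gold 6, Silver 5, Violet 5, Amber 6.
Every allocation lies between the lower and upper quota.

none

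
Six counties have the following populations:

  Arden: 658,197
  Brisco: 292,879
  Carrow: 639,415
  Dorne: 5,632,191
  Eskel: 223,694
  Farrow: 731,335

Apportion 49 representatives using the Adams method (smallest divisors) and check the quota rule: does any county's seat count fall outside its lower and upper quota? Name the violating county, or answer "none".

Standard quotas: Arden 3.944, Brisco 1.755, Carrow 3.831, Dorne 33.748, Eskel 1.340, Farrow 4.382.
Adams allocation: Arden 4, Brisco 2, Carrow 4, Dorne 32, Eskel 2, Farrow 5.
Dorne has quota 33.748 (lower 33, upper 34) but receives 32 — outside the quota interval.

Dorne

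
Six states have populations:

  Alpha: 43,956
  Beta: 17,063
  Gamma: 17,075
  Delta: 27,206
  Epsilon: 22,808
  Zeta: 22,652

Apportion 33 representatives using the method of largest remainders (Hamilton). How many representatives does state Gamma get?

Total 150760; standard divisor 150760/33 ≈ 4568.485.
Standard quotas: Alpha 9.6216, Beta 3.7349, Gamma 3.7376, Delta 5.9551, Epsilon 4.9925, Zeta 4.9583.
Lower quotas: Alpha 9, Beta 3, Gamma 3, Delta 5, Epsilon 4, Zeta 4 (sum 28, leaving 5 seats).
Remainders in descending order: Epsilon 0.9925, Zeta 0.9583, Delta 0.9551, Gamma 0.7376, Beta 0.7349, Alpha 0.6216.
The surplus seats go to Epsilon, Zeta, Delta, Gamma, Beta.
Gamma receives 4.

4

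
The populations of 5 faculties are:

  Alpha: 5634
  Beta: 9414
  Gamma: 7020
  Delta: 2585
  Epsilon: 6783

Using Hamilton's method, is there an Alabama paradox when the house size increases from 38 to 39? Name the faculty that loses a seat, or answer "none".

none

At 38 seats: Alpha 7, Beta 11, Gamma 9, Delta 3, Epsilon 8.
At 39 seats: Alpha 7, Beta 12, Gamma 9, Delta 3, Epsilon 8.
No faculty's allocation decreased.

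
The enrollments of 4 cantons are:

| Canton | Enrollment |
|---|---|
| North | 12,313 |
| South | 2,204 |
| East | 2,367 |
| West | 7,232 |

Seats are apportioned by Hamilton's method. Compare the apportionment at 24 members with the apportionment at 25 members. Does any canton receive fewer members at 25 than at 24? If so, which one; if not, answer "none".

At 24 seats: North 12, South 2, East 3, West 7.
At 25 seats: North 13, South 2, East 2, West 8.
East drops from 3 to 2.

East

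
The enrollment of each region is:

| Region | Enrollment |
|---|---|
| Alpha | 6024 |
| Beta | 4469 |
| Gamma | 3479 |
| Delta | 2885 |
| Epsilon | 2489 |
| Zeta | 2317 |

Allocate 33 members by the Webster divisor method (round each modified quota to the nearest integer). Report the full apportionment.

Standard divisor 21663/33 ≈ 656.455; standard quotas: Alpha 9.177, Beta 6.808, Gamma 5.300, Delta 4.395, Epsilon 3.792, Zeta 3.530.
Rounding to the nearest integer gives Alpha 9, Beta 7, Gamma 5, Delta 4, Epsilon 4, Zeta 4 — total 33, matching the house size, so no adjustment is needed.

Alpha: 9, Beta: 7, Gamma: 5, Delta: 4, Epsilon: 4, Zeta: 4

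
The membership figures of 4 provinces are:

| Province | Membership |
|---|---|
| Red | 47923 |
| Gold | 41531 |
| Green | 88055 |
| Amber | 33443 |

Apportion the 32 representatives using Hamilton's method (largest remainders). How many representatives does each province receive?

Standard divisor: 210952 ÷ 32 ≈ 6592.25.
Standard quotas: Red 7.2696, Gold 6.3000, Green 13.3574, Amber 5.0731.
Lower quotas: Red 7, Gold 6, Green 13, Amber 5 (sum 31, leaving 1 seat).
Remainders in descending order: Green 0.3574, Gold 0.3000, Red 0.2696, Amber 0.0731.
The surplus seat goes to Green.

Red: 7, Gold: 6, Green: 14, Amber: 5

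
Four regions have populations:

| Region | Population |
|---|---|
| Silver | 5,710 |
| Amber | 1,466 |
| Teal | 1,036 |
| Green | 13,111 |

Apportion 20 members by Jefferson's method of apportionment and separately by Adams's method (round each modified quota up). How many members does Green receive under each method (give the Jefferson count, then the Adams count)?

13 and 12

Jefferson: Silver 5, Amber 1, Teal 1, Green 13.
Adams: Silver 5, Amber 2, Teal 1, Green 12.
Green gets 13 under Jefferson and 12 under Adams.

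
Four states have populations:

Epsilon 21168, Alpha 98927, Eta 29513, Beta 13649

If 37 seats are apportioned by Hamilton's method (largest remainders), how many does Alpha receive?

22

Standard divisor: 163257 ÷ 37 ≈ 4412.351.
Standard quotas: Epsilon 4.7974, Alpha 22.4205, Eta 6.6887, Beta 3.0934.
Lower quotas: Epsilon 4, Alpha 22, Eta 6, Beta 3 (sum 35, leaving 2 seats).
Remainders in descending order: Epsilon 0.7974, Eta 0.6887, Alpha 0.4205, Beta 0.0934.
The surplus seats go to Epsilon, Eta.
Alpha receives 22.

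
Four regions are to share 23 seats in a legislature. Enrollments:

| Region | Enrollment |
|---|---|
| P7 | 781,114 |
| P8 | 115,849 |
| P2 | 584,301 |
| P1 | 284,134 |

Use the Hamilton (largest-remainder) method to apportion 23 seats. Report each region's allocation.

Total 1765398; standard divisor 1765398/23 ≈ 76756.435.
Standard quotas: P7 10.1765, P8 1.5093, P2 7.6124, P1 3.7018.
Lower quotas: P7 10, P8 1, P2 7, P1 3 (sum 21, leaving 2 seats).
Remainders in descending order: P1 0.7018, P2 0.6124, P8 0.5093, P7 0.1765.
The surplus seats go to P1, P2.

P7=10, P8=1, P2=8, P1=4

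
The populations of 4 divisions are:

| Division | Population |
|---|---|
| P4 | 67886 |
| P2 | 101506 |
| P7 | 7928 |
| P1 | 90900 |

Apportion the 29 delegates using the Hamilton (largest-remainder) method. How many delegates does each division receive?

Standard divisor: 268220 ÷ 29 ≈ 9248.966.
Standard quotas: P4 7.3398, P2 10.9748, P7 0.8572, P1 9.8281.
Lower quotas: P4 7, P2 10, P7 0, P1 9 (sum 26, leaving 3 seats).
Remainders in descending order: P2 0.9748, P7 0.8572, P1 0.8281, P4 0.3398.
The surplus seats go to P2, P7, P1.

P4=7, P2=11, P7=1, P1=10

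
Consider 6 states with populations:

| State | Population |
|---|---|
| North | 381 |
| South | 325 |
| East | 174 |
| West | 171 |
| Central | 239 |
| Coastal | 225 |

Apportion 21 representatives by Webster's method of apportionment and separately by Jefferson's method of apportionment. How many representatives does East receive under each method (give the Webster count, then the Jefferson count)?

Webster: North 5, South 5, East 3, West 2, Central 3, Coastal 3.
Jefferson: North 6, South 5, East 2, West 2, Central 3, Coastal 3.
East gets 3 under Webster and 2 under Jefferson.

3 and 2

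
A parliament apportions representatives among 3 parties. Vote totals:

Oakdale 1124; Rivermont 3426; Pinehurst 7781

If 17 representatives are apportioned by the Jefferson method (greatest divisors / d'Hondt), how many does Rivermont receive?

5

Standard divisor 12331/17 ≈ 725.353; standard quotas: Oakdale 1.550, Rivermont 4.723, Pinehurst 10.727.
Rounding down gives 1, 4, 10 = 15 seats, so the divisor must be adjusted.
With modified divisor 670: modified quotas Oakdale 1.678, Rivermont 5.113, Pinehurst 11.613.
Rounding down: Oakdale 1, Rivermont 5, Pinehurst 11 (total 17).
Rivermont receives 5.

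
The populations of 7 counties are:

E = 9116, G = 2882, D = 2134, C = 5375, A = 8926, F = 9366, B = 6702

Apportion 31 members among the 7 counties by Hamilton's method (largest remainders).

E=6, G=2, D=1, C=4, A=6, F=7, B=5

The standard divisor is 44501/31 ≈ 1435.516.
Standard quotas: E 6.3503, G 2.0076, D 1.4866, C 3.7443, A 6.2180, F 6.5245, B 4.6687.
Lower quotas: E 6, G 2, D 1, C 3, A 6, F 6, B 4 (sum 28, leaving 3 seats).
Remainders in descending order: C 0.7443, B 0.6687, F 0.5245, D 0.4866, E 0.3503, A 0.2180, G 0.0076.
The surplus seats go to C, B, F.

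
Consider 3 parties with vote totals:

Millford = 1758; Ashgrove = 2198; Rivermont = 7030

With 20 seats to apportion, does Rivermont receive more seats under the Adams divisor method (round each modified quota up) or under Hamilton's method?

Adams: Millford 4, Ashgrove 4, Rivermont 12.
Hamilton: Millford 3, Ashgrove 4, Rivermont 13.
Rivermont gets 12 under Adams and 13 under Hamilton.

Hamilton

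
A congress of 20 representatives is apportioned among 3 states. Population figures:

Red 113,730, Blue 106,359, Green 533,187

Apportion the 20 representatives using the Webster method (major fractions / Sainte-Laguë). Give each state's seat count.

Standard divisor 753276/20 ≈ 37663.8; standard quotas: Red 3.020, Blue 2.824, Green 14.156.
Rounding to the nearest integer gives Red 3, Blue 3, Green 14 — total 20, matching the house size, so no adjustment is needed.

Red 3, Blue 3, Green 14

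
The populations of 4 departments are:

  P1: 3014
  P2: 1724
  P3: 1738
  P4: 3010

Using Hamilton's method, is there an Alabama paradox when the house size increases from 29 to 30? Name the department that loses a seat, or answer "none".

P3

At 29 seats: P1 9, P2 5, P3 6, P4 9.
At 30 seats: P1 10, P2 5, P3 5, P4 10.
P3 drops from 6 to 5.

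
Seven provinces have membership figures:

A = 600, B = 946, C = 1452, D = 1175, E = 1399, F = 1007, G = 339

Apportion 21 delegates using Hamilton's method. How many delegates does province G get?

1

Total 6918; standard divisor 6918/21 ≈ 329.429.
Standard quotas: A 1.821, B 2.872, C 4.408, D 3.567, E 4.247, F 3.057, G 1.029.
Lower quotas: A 1, B 2, C 4, D 3, E 4, F 3, G 1 (sum 18, leaving 3 seats).
Remainders in descending order: B 0.872, A 0.821, D 0.567, C 0.408, E 0.247, F 0.057, G 0.029.
The surplus seats go to B, A, D.
G receives 1.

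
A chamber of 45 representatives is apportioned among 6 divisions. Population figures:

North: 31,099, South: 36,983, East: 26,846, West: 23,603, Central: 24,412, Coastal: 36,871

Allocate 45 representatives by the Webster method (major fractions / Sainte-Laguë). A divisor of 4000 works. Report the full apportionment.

North: 8, South: 9, East: 7, West: 6, Central: 6, Coastal: 9

With modified divisor 4000: modified quotas North 7.775, South 9.246, East 6.712, West 5.901, Central 6.103, Coastal 9.218.
Rounding to the nearest integer: North 8, South 9, East 7, West 6, Central 6, Coastal 9 (total 45).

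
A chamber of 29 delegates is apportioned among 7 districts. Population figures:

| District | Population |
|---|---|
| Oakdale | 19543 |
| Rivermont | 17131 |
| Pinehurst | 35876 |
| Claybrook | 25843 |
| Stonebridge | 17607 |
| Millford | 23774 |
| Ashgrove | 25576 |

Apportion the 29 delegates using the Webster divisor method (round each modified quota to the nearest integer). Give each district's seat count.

Oakdale 3, Rivermont 3, Pinehurst 6, Claybrook 5, Stonebridge 3, Millford 4, Ashgrove 5

Standard divisor 165350/29 ≈ 5701.724; standard quotas: Oakdale 3.428, Rivermont 3.005, Pinehurst 6.292, Claybrook 4.532, Stonebridge 3.088, Millford 4.170, Ashgrove 4.486.
Rounding to the nearest integer gives 3, 3, 6, 5, 3, 4, 4 = 28 seats, so the divisor must be adjusted.
With modified divisor 5630: modified quotas Oakdale 3.471, Rivermont 3.043, Pinehurst 6.372, Claybrook 4.590, Stonebridge 3.127, Millford 4.223, Ashgrove 4.543.
Rounding to the nearest integer: Oakdale 3, Rivermont 3, Pinehurst 6, Claybrook 5, Stonebridge 3, Millford 4, Ashgrove 5 (total 29).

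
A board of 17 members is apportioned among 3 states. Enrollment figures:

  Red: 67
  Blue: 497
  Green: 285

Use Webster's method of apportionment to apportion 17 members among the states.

Red 1, Blue 10, Green 6

Standard divisor 849/17 ≈ 49.941; standard quotas: Red 1.342, Blue 9.952, Green 5.707.
Rounding to the nearest integer gives Red 1, Blue 10, Green 6 — total 17, matching the house size, so no adjustment is needed.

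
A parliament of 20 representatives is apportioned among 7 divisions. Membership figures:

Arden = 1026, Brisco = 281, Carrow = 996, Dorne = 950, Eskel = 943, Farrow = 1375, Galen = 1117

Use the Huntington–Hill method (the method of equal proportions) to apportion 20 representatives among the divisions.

Arden: 3; Brisco: 1; Carrow: 3; Dorne: 3; Eskel: 3; Farrow: 4; Galen: 3

With divisor 354: modified quotas Arden 2.898, Brisco 0.794, Carrow 2.814, Dorne 2.684, Eskel 2.664, Farrow 3.884, Galen 3.155.
Geometric-mean thresholds: Arden √(2·3)=2.449, Brisco (min 1), Carrow √(2·3)=2.449, Dorne √(2·3)=2.449, Eskel √(2·3)=2.449, Farrow √(3·4)=3.464, Galen √(3·4)=3.464.
Each quota rounded against its threshold gives Arden 3, Brisco 1, Carrow 3, Dorne 3, Eskel 3, Farrow 4, Galen 3 (total 20).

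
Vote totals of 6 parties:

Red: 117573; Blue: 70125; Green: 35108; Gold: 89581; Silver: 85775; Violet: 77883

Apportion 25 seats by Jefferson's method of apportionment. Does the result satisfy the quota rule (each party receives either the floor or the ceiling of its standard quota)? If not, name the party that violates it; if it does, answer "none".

none

Standard quotas: Red 6.174, Blue 3.683, Green 1.844, Gold 4.704, Silver 4.505, Violet 4.090.
Jefferson allocation: Red 6, Blue 4, Green 2, Gold 5, Silver 4, Violet 4.
Every allocation lies between the lower and upper quota.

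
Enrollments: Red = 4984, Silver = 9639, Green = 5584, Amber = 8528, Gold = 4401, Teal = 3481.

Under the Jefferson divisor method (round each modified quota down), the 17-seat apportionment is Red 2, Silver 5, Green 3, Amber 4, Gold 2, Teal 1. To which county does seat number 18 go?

Teal

Priority for the next seat is population ÷ (current seats + 1).
Priorities: Red 1661.333, Silver 1606.500, Green 1396.000, Amber 1705.600, Gold 1467.000, Teal 1740.500.
Highest priority: Teal.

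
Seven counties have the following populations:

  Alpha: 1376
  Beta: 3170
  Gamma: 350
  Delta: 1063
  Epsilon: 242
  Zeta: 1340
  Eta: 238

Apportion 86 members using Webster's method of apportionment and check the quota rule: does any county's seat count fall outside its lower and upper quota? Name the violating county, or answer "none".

Beta

Standard quotas: Alpha 15.212, Beta 35.046, Gamma 3.869, Delta 11.752, Epsilon 2.675, Zeta 14.814, Eta 2.631.
Webster allocation: Alpha 15, Beta 34, Gamma 4, Delta 12, Epsilon 3, Zeta 15, Eta 3.
Beta has quota 35.046 (lower 35, upper 36) but receives 34 — outside the quota interval.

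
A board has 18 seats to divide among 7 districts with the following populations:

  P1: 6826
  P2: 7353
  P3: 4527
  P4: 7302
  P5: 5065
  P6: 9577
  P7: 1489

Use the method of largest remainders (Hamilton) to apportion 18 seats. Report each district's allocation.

Standard divisor: 42139 ÷ 18 ≈ 2341.056.
Standard quotas: P1 2.9158, P2 3.1409, P3 1.9337, P4 3.1191, P5 2.1636, P6 4.0909, P7 0.6360.
Lower quotas: P1 2, P2 3, P3 1, P4 3, P5 2, P6 4, P7 0 (sum 15, leaving 3 seats).
Remainders in descending order: P3 0.9337, P1 0.9158, P7 0.6360, P5 0.1636, P2 0.1409, P4 0.1191, P6 0.0909.
The surplus seats go to P3, P1, P7.

P1 3; P2 3; P3 2; P4 3; P5 2; P6 4; P7 1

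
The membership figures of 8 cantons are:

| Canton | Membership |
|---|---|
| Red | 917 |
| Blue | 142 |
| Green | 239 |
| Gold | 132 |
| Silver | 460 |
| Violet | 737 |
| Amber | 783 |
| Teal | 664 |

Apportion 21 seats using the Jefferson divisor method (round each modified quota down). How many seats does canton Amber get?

Standard divisor 4074/21 ≈ 194; standard quotas: Red 4.727, Blue 0.732, Green 1.232, Gold 0.680, Silver 2.371, Violet 3.799, Amber 4.036, Teal 3.423.
Rounding down gives 4, 0, 1, 0, 2, 3, 4, 3 = 17 seats, so the divisor must be adjusted.
With modified divisor 155: modified quotas Red 5.916, Blue 0.916, Green 1.542, Gold 0.852, Silver 2.968, Violet 4.755, Amber 5.052, Teal 4.284.
Rounding down: Red 5, Blue 0, Green 1, Gold 0, Silver 2, Violet 4, Amber 5, Teal 4 (total 21).
Amber receives 5.

5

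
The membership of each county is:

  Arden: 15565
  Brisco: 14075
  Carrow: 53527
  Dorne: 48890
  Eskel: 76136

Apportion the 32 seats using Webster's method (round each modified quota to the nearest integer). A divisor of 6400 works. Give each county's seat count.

Arden 2, Brisco 2, Carrow 8, Dorne 8, Eskel 12

With modified divisor 6400: modified quotas Arden 2.432, Brisco 2.199, Carrow 8.364, Dorne 7.639, Eskel 11.896.
Rounding to the nearest integer: Arden 2, Brisco 2, Carrow 8, Dorne 8, Eskel 12 (total 32).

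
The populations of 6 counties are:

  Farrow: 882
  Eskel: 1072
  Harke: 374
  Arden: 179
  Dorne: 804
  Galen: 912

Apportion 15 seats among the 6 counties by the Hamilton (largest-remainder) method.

Farrow 3; Eskel 4; Harke 1; Arden 1; Dorne 3; Galen 3

Standard divisor: 4223 ÷ 15 ≈ 281.533.
Standard quotas: Farrow 3.133, Eskel 3.808, Harke 1.328, Arden 0.636, Dorne 2.856, Galen 3.239.
Lower quotas: Farrow 3, Eskel 3, Harke 1, Arden 0, Dorne 2, Galen 3 (sum 12, leaving 3 seats).
Remainders in descending order: Dorne 0.856, Eskel 0.808, Arden 0.636, Harke 0.328, Galen 0.239, Farrow 0.133.
Largest remainders: Dorne, Eskel, Arden receive the extra seats.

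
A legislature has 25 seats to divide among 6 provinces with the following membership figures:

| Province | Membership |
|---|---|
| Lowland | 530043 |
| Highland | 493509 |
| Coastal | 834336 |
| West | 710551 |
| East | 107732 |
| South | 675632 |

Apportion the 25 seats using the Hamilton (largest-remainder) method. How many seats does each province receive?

Lowland=4, Highland=4, Coastal=6, West=5, East=1, South=5

Total 3351803; standard divisor 3351803/25 ≈ 134072.12.
Standard quotas: Lowland 3.9534, Highland 3.6809, Coastal 6.2230, West 5.2998, East 0.8035, South 5.0393.
Lower quotas: Lowland 3, Highland 3, Coastal 6, West 5, East 0, South 5 (sum 22, leaving 3 seats).
Remainders in descending order: Lowland 0.9534, East 0.8035, Highland 0.6809, West 0.2998, Coastal 0.2230, South 0.0393.
Largest remainders: Lowland, East, Highland receive the extra seats.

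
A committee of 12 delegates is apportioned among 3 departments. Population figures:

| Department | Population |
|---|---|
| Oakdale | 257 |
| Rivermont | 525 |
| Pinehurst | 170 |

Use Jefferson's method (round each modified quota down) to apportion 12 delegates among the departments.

Oakdale: 3, Rivermont: 7, Pinehurst: 2

Standard divisor 952/12 ≈ 79.333; standard quotas: Oakdale 3.239, Rivermont 6.618, Pinehurst 2.143.
Rounding down gives 3, 6, 2 = 11 seats, so the divisor must be adjusted.
With modified divisor 70: modified quotas Oakdale 3.671, Rivermont 7.500, Pinehurst 2.429.
Rounding down: Oakdale 3, Rivermont 7, Pinehurst 2 (total 12).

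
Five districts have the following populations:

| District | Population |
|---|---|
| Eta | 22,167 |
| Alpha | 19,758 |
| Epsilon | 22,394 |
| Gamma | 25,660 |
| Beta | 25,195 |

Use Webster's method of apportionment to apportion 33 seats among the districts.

Eta 6, Alpha 6, Epsilon 7, Gamma 7, Beta 7

Standard divisor 115174/33 ≈ 3490.121; standard quotas: Eta 6.351, Alpha 5.661, Epsilon 6.416, Gamma 7.352, Beta 7.219.
Rounding to the nearest integer gives 6, 6, 6, 7, 7 = 32 seats, so the divisor must be adjusted.
With modified divisor 3433: modified quotas Eta 6.457, Alpha 5.755, Epsilon 6.523, Gamma 7.475, Beta 7.339.
Rounding to the nearest integer: Eta 6, Alpha 6, Epsilon 7, Gamma 7, Beta 7 (total 33).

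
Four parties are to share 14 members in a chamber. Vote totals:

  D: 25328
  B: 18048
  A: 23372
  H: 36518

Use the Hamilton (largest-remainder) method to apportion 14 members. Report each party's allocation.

The standard divisor is 103266/14 ≈ 7376.143.
Standard quotas: D 3.4338, B 2.4468, A 3.1686, H 4.9508.
Lower quotas: D 3, B 2, A 3, H 4 (sum 12, leaving 2 seats).
Remainders in descending order: H 0.9508, B 0.4468, D 0.4338, A 0.1686.
The surplus seats go to H, B.

D 3; B 3; A 3; H 5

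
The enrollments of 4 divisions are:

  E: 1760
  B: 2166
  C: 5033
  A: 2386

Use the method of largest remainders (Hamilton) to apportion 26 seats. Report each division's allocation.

E=4; B=5; C=12; A=5

Standard divisor: 11345 ÷ 26 ≈ 436.346.
Standard quotas: E 4.0335, B 4.9639, C 11.5344, A 5.4681.
Lower quotas: E 4, B 4, C 11, A 5 (sum 24, leaving 2 seats).
Remainders in descending order: B 0.9639, C 0.5344, A 0.4681, E 0.0335.
Largest remainders: B, C receive the extra seats.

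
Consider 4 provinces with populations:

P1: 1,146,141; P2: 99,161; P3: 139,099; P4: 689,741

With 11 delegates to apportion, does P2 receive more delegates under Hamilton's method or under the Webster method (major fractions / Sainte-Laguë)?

Webster

Hamilton: P1 6, P2 0, P3 1, P4 4.
Webster: P1 6, P2 1, P3 1, P4 3.
P2 gets 0 under Hamilton and 1 under Webster.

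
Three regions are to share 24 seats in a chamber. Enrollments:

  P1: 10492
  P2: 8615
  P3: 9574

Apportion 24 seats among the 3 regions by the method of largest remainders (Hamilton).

P1: 9, P2: 7, P3: 8

Total 28681; standard divisor 28681/24 ≈ 1195.042.
Standard quotas: P1 8.7796, P2 7.2090, P3 8.0114.
Lower quotas: P1 8, P2 7, P3 8 (sum 23, leaving 1 seat).
Remainders in descending order: P1 0.7796, P2 0.2090, P3 0.0114.
The surplus seat goes to P1.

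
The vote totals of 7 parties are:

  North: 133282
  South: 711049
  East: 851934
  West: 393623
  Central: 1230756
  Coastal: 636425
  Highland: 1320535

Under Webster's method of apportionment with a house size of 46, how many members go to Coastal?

6

Standard divisor 5277604/46 ≈ 114730.522; standard quotas: North 1.162, South 6.198, East 7.426, West 3.431, Central 10.727, Coastal 5.547, Highland 11.510.
Rounding to the nearest integer gives North 1, South 6, East 7, West 3, Central 11, Coastal 6, Highland 12 — total 46, matching the house size, so no adjustment is needed.
Coastal receives 6.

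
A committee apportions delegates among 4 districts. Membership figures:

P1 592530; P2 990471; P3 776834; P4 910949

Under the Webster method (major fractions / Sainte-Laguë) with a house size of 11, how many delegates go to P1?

Standard divisor 3270784/11 ≈ 297344; standard quotas: P1 1.993, P2 3.331, P3 2.613, P4 3.064.
Rounding to the nearest integer gives P1 2, P2 3, P3 3, P4 3 — total 11, matching the house size, so no adjustment is needed.
P1 receives 2.

2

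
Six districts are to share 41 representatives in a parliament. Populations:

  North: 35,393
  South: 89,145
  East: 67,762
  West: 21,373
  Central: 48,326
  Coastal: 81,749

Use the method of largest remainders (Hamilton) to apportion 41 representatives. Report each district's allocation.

North 4, South 11, East 8, West 2, Central 6, Coastal 10

Standard divisor: 343748 ÷ 41 ≈ 8384.098.
Standard quotas: North 4.2214, South 10.6326, East 8.0822, West 2.5492, Central 5.7640, Coastal 9.7505.
Lower quotas: North 4, South 10, East 8, West 2, Central 5, Coastal 9 (sum 38, leaving 3 seats).
Remainders in descending order: Central 0.7640, Coastal 0.7505, South 0.6326, West 0.5492, North 0.2214, East 0.0822.
Largest remainders: Central, Coastal, South receive the extra seats.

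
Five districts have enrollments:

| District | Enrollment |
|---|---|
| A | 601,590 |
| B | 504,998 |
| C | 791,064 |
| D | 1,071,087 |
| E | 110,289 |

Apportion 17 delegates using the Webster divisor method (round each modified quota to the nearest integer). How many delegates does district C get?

Standard divisor 3079028/17 ≈ 181119.294; standard quotas: A 3.322, B 2.788, C 4.368, D 5.914, E 0.609.
Rounding to the nearest integer gives A 3, B 3, C 4, D 6, E 1 — total 17, matching the house size, so no adjustment is needed.
C receives 4.

4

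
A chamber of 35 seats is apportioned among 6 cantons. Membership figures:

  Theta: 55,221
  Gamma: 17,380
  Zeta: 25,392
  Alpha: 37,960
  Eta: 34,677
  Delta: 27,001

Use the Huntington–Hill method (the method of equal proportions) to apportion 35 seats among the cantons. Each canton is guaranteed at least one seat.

With divisor 5749: modified quotas Theta 9.605, Gamma 3.023, Zeta 4.417, Alpha 6.603, Eta 6.032, Delta 4.697.
Geometric-mean thresholds: Theta √(9·10)=9.487, Gamma √(3·4)=3.464, Zeta √(4·5)=4.472, Alpha √(6·7)=6.481, Eta √(6·7)=6.481, Delta √(4·5)=4.472.
Each quota rounded against its threshold gives Theta 10, Gamma 3, Zeta 4, Alpha 7, Eta 6, Delta 5 (total 35).

Theta 10, Gamma 3, Zeta 4, Alpha 7, Eta 6, Delta 5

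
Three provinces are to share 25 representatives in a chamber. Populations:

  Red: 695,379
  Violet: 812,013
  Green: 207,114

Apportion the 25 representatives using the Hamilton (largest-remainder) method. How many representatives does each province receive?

Red: 10; Violet: 12; Green: 3

Total 1714506; standard divisor 1714506/25 ≈ 68580.24.
Standard quotas: Red 10.1396, Violet 11.8403, Green 3.0200.
Lower quotas: Red 10, Violet 11, Green 3 (sum 24, leaving 1 seat).
Remainders in descending order: Violet 0.8403, Red 0.1396, Green 0.0200.
The surplus seat goes to Violet.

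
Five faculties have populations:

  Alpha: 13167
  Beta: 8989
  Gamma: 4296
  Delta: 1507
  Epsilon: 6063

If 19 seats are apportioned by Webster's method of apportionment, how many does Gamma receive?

Standard divisor 34022/19 ≈ 1790.632; standard quotas: Alpha 7.353, Beta 5.020, Gamma 2.399, Delta 0.842, Epsilon 3.386.
Rounding to the nearest integer gives 7, 5, 2, 1, 3 = 18 seats, so the divisor must be adjusted.
With modified divisor 1744: modified quotas Alpha 7.550, Beta 5.154, Gamma 2.463, Delta 0.864, Epsilon 3.476.
Rounding to the nearest integer: Alpha 8, Beta 5, Gamma 2, Delta 1, Epsilon 3 (total 19).
Gamma receives 2.

2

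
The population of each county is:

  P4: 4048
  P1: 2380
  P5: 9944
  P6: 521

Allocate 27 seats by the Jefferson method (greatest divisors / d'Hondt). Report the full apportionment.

Standard divisor 16893/27 ≈ 625.667; standard quotas: P4 6.470, P1 3.804, P5 15.893, P6 0.833.
Rounding down gives 6, 3, 15, 0 = 24 seats, so the divisor must be adjusted.
With modified divisor 580: modified quotas P4 6.979, P1 4.103, P5 17.145, P6 0.898.
Rounding down: P4 6, P1 4, P5 17, P6 0 (total 27).

P4 6, P1 4, P5 17, P6 0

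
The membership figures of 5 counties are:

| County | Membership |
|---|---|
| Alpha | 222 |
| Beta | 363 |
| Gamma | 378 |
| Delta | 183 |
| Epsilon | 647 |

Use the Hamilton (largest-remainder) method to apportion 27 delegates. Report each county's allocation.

Total 1793; standard divisor 1793/27 ≈ 66.407.
Standard quotas: Alpha 3.343, Beta 5.466, Gamma 5.692, Delta 2.756, Epsilon 9.743.
Lower quotas: Alpha 3, Beta 5, Gamma 5, Delta 2, Epsilon 9 (sum 24, leaving 3 seats).
Remainders in descending order: Delta 0.756, Epsilon 0.743, Gamma 0.692, Beta 0.466, Alpha 0.343.
The surplus seats go to Delta, Epsilon, Gamma.

Alpha=3, Beta=5, Gamma=6, Delta=3, Epsilon=10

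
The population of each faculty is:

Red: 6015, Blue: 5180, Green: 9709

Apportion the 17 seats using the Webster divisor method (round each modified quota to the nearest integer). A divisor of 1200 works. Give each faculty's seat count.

With modified divisor 1200: modified quotas Red 5.013, Blue 4.317, Green 8.091.
Rounding to the nearest integer: Red 5, Blue 4, Green 8 (total 17).

Red 5, Blue 4, Green 8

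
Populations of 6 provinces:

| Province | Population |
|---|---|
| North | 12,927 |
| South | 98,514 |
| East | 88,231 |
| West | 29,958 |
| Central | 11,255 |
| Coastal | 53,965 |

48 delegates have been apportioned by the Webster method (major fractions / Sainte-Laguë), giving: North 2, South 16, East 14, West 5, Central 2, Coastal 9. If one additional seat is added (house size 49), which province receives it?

Priority for the next seat is population ÷ (current seats + 0.5).
Priorities: North 5170.800, South 5970.545, East 6084.897, West 5446.909, Central 4502.000, Coastal 5680.526.
Highest priority: East.

East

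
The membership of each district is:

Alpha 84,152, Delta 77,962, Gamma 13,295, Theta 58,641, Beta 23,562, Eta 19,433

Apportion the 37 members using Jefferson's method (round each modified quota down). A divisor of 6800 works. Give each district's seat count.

Alpha: 12, Delta: 11, Gamma: 1, Theta: 8, Beta: 3, Eta: 2

With modified divisor 6800: modified quotas Alpha 12.375, Delta 11.465, Gamma 1.955, Theta 8.624, Beta 3.465, Eta 2.858.
Rounding down: Alpha 12, Delta 11, Gamma 1, Theta 8, Beta 3, Eta 2 (total 37).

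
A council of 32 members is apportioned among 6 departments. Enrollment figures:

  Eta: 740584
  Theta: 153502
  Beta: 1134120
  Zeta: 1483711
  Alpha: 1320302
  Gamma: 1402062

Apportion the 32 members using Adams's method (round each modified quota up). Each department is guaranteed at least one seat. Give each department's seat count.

Eta 4; Theta 1; Beta 6; Zeta 7; Alpha 7; Gamma 7

Standard divisor 6234281/32 ≈ 194821.281; standard quotas: Eta 3.801, Theta 0.788, Beta 5.821, Zeta 7.616, Alpha 6.777, Gamma 7.197.
Rounding up gives 4, 1, 6, 8, 7, 8 = 34 seats, so the divisor must be adjusted.
With modified divisor 216000: modified quotas Eta 3.429, Theta 0.711, Beta 5.251, Zeta 6.869, Alpha 6.113, Gamma 6.491.
Rounding up: Eta 4, Theta 1, Beta 6, Zeta 7, Alpha 7, Gamma 7 (total 32).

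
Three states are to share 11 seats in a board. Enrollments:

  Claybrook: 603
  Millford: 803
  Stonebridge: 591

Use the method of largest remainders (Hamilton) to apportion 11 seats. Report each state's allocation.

Claybrook 3; Millford 5; Stonebridge 3

Standard divisor: 1997 ÷ 11 ≈ 181.545.
Standard quotas: Claybrook 3.321, Millford 4.423, Stonebridge 3.255.
Lower quotas: Claybrook 3, Millford 4, Stonebridge 3 (sum 10, leaving 1 seat).
Remainders in descending order: Millford 0.423, Claybrook 0.321, Stonebridge 0.255.
Largest remainder: Millford receives the extra seat.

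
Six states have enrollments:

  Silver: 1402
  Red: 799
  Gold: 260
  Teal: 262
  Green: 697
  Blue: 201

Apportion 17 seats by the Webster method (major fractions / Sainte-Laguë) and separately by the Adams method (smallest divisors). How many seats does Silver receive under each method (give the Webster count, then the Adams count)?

7 and 6

Webster: Silver 7, Red 4, Gold 1, Teal 1, Green 3, Blue 1.
Adams: Silver 6, Red 4, Gold 1, Teal 2, Green 3, Blue 1.
Silver gets 7 under Webster and 6 under Adams.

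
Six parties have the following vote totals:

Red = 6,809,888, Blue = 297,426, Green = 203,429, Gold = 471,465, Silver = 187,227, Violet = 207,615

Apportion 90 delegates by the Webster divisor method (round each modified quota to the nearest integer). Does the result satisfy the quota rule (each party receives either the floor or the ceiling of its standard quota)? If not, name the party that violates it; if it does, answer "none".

Red

Standard quotas: Red 74.952, Blue 3.274, Green 2.239, Gold 5.189, Silver 2.061, Violet 2.285.
Webster allocation: Red 76, Blue 3, Green 2, Gold 5, Silver 2, Violet 2.
Red has quota 74.952 (lower 74, upper 75) but receives 76 — outside the quota interval.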